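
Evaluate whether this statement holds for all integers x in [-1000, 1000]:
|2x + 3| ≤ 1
The claim fails at x = 0:
x = 0: LHS = |2·0 + 3| = |3| = 3; 3 ≤ 1 — FAILS

Because a single integer refutes it, the statement is false.

Answer: False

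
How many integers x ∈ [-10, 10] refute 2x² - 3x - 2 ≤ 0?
Counterexamples in [-10, 10]: {-10, -9, -8, -7, -6, -5, -4, -3, -2, -1, 3, 4, 5, 6, 7, 8, 9, 10}.

Counting them gives 18 values.

Answer: 18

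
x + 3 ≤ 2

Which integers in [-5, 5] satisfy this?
Holds for: {-5, -4, -3, -2, -1}
Fails for: {0, 1, 2, 3, 4, 5}

Answer: {-5, -4, -3, -2, -1}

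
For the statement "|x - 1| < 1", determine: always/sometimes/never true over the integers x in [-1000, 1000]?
Holds at x = 1: LHS = |1 - 1| = |0| = 0; 0 < 1 — holds
Fails at x = 0: LHS = |0 - 1| = |-1| = 1; 1 < 1 — FAILS
It is satisfied by some integers in the range but not all.

Answer: Sometimes true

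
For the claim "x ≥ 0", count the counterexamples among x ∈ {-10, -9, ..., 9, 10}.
Counterexamples in [-10, 10]: {-10, -9, -8, -7, -6, -5, -4, -3, -2, -1}.

Counting them gives 10 values.

Answer: 10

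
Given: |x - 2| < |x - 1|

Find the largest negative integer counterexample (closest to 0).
Testing negative integers from -1 downward:
x = -1: LHS = |(-1) - 2| = |-3| = 3, RHS = |(-1) - 1| = |-2| = 2; 3 < 2 — FAILS  ← closest negative counterexample to 0

Answer: x = -1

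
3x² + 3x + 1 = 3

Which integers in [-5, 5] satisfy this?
Track d = LHS − RHS over the integers in [-5, 5]. Equality would need d = 0, but d changes sign only between consecutive integers, jumping over 0:
x = -2: LHS = 3·(-2)² + 3·(-2) + 1 = 7; 7 = 3 — FAILS  (d = 4)
x = -1: LHS = 3·(-1)² + 3·(-1) + 1 = 1; 1 = 3 — FAILS  (d = -2)
x = 0: LHS = 3·0² + 3·0 + 1 = 1; 1 = 3 — FAILS  (d = -2)
x = 1: LHS = 3·1² + 3·1 + 1 = 7; 7 = 3 — FAILS  (d = 4)
Away from these crossings d keeps a constant sign, and checking every integer in [-5, 5] confirms d ≠ 0 throughout. Hence the two sides are never equal, so the claimed relation (=) fails for every integer in [-5, 5].

Answer: None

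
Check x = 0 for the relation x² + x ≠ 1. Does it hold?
x = 0: LHS = 0² + 0 = 0; 0 ≠ 1 — holds

The relation is satisfied at x = 0.

Answer: Yes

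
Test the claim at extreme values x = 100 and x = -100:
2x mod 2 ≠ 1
x = 100: LHS = (2·100) mod 2 = 200 mod 2 = 0; 0 ≠ 1 — holds
x = -100: LHS = (2·(-100)) mod 2 = (-200) mod 2 = 0; 0 ≠ 1 — holds

Answer: Yes, holds for both x = 100 and x = -100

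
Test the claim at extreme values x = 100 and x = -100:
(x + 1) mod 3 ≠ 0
x = 100: LHS = (100 + 1) mod 3 = 101 mod 3 = 2; 2 ≠ 0 — holds
x = -100: LHS = ((-100) + 1) mod 3 = (-99) mod 3 = 0; 0 ≠ 0 — FAILS

Answer: Partially: holds for x = 100, fails for x = -100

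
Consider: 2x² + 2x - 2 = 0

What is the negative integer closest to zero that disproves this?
Testing negative integers from -1 downward:
x = -1: LHS = 2·(-1)² + 2·(-1) - 2 = -2; -2 = 0 — FAILS  ← closest negative counterexample to 0

Answer: x = -1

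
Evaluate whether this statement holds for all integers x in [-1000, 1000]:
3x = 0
The claim fails at x = 1:
x = 1: LHS = 3·1 = 3; 3 = 0 — FAILS

Because a single integer refutes it, the statement is false.

Answer: False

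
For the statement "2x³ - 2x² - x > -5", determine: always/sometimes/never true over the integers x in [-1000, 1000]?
Holds at x = 0: LHS = 2·0³ - 2·0² - 0 = 0; 0 > -5 — holds
Fails at x = -2: LHS = 2·(-2)³ - 2·(-2)² - (-2) = -22; -22 > -5 — FAILS
It is satisfied by some integers in the range but not all.

Answer: Sometimes true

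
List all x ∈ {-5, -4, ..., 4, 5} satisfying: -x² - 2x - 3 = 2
Over all integers in [-5, 5], LHS − RHS is always negative; it is closest to 0 at x = -1, where it equals -4:
x = -1: LHS = -(-1)² - 2·(-1) - 3 = -2; -2 = 2 — FAILS
At the ends of the range:
x = -5: LHS = -(-5)² - 2·(-5) - 3 = -18; -18 = 2 — FAILS
x = 5: LHS = -5² - 2·5 - 3 = -38; -38 = 2 — FAILS
Hence LHS − RHS is never 0, i.e. the two sides are never equal, so the claimed relation (=) fails for every integer in [-5, 5].

Answer: None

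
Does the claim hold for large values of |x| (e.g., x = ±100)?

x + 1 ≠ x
x = 100: LHS = 100 + 1 = 101; 101 ≠ 100 — holds
x = -100: LHS = (-100) + 1 = -99; -99 ≠ -100 — holds

Answer: Yes, holds for both x = 100 and x = -100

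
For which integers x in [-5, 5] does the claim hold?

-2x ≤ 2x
Holds for: {0, 1, 2, 3, 4, 5}
Fails for: {-5, -4, -3, -2, -1}

Answer: {0, 1, 2, 3, 4, 5}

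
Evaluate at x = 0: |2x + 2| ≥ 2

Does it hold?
x = 0: LHS = |2·0 + 2| = |2| = 2; 2 ≥ 2 — holds

The relation is satisfied at x = 0.

Answer: Yes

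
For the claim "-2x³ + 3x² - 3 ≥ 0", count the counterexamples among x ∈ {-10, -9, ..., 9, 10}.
Counterexamples in [-10, 10]: {0, 1, 2, 3, 4, 5, 6, 7, 8, 9, 10}.

Counting them gives 11 values.

Answer: 11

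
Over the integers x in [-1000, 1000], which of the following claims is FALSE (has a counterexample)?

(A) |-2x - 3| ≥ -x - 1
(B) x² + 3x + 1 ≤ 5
(A) Over all integers in [-1000, 1000], LHS − RHS is smallest at x = -2, where it equals 0:
x = -2: LHS = |-2·(-2) - 3| = |1| = 1, RHS = -(-2) - 1 = 1; 1 ≥ 1 — holds
At the ends of the range:
x = -1000: LHS = |-2·(-1000) - 3| = |1997| = 1997, RHS = -(-1000) - 1 = 999; 1997 ≥ 999 — holds
x = 1000: LHS = |-2·1000 - 3| = |-2003| = 2003, RHS = -1000 - 1 = -1001; 2003 ≥ -1001 — holds
Hence LHS − RHS is never negative, i.e. LHS ≥ RHS throughout, so the relation holds for every integer in [-1000, 1000].

(B) x = 2: LHS = 2² + 3·2 + 1 = 11; 11 ≤ 5 — FAILS

Only (B) has a counterexample.

Answer: B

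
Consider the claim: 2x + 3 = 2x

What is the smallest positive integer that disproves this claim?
Testing positive integers:
x = 1: LHS = 2·1 + 3 = 5, RHS = 2·1 = 2; 5 = 2 — FAILS  ← smallest positive counterexample

Answer: x = 1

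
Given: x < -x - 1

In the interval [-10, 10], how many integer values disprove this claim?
Counterexamples in [-10, 10]: {0, 1, 2, 3, 4, 5, 6, 7, 8, 9, 10}.

Counting them gives 11 values.

Answer: 11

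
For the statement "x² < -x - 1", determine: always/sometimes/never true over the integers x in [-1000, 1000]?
Over all integers in [-1000, 1000], LHS − RHS is smallest at x = 0, where it equals 1:
x = 0: LHS = 0² = 0, RHS = -0 - 1 = -1; 0 < -1 — FAILS
At the ends of the range:
x = -1000: LHS = (-1000)² = 1000000, RHS = -(-1000) - 1 = 999; 1000000 < 999 — FAILS
x = 1000: LHS = 1000² = 1000000, RHS = -1000 - 1 = -1001; 1000000 < -1001 — FAILS
Hence LHS − RHS is never negative, i.e. LHS ≥ RHS throughout, so the claimed relation (<) fails for every integer in [-1000, 1000].

No integer in the range satisfies it.

Answer: Never true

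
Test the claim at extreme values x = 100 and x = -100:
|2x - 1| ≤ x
x = 100: LHS = |2·100 - 1| = |199| = 199; 199 ≤ 100 — FAILS
x = -100: LHS = |2·(-100) - 1| = |-201| = 201; 201 ≤ -100 — FAILS

Answer: No, fails for both x = 100 and x = -100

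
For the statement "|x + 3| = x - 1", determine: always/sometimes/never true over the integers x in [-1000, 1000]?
Over all integers in [-1000, 1000], LHS − RHS is always positive; it is smallest at x = 0, where it equals 4:
x = 0: LHS = |0 + 3| = |3| = 3, RHS = 0 - 1 = -1; 3 = -1 — FAILS
At the ends of the range:
x = -1000: LHS = |(-1000) + 3| = |-997| = 997, RHS = (-1000) - 1 = -1001; 997 = -1001 — FAILS
x = 1000: LHS = |1000 + 3| = |1003| = 1003, RHS = 1000 - 1 = 999; 1003 = 999 — FAILS
Hence LHS − RHS is never 0, i.e. the two sides are never equal, so the claimed relation (=) fails for every integer in [-1000, 1000].

No integer in the range satisfies it.

Answer: Never true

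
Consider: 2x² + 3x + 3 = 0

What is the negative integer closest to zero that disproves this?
Testing negative integers from -1 downward:
x = -1: LHS = 2·(-1)² + 3·(-1) + 3 = 2; 2 = 0 — FAILS  ← closest negative counterexample to 0

Answer: x = -1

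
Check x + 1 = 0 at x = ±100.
x = 100: LHS = 100 + 1 = 101; 101 = 0 — FAILS
x = -100: LHS = (-100) + 1 = -99; -99 = 0 — FAILS

Answer: No, fails for both x = 100 and x = -100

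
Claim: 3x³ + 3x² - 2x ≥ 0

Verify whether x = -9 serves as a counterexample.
Substitute x = -9 into the relation:
x = -9: LHS = 3·(-9)³ + 3·(-9)² - 2·(-9) = -1926; -1926 ≥ 0 — FAILS

Since the claim fails at x = -9, this value is a counterexample.

Answer: Yes, x = -9 is a counterexample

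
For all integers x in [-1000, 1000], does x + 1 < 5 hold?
The claim fails at x = 4:
x = 4: LHS = 4 + 1 = 5; 5 < 5 — FAILS

Because a single integer refutes it, the statement is false.

Answer: False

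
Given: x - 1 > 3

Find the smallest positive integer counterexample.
Testing positive integers:
x = 1: LHS = 1 - 1 = 0; 0 > 3 — FAILS  ← smallest positive counterexample

Answer: x = 1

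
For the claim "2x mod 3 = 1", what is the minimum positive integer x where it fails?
Testing positive integers:
x = 1: LHS = (2·1) mod 3 = 2 mod 3 = 2; 2 = 1 — FAILS  ← smallest positive counterexample

Answer: x = 1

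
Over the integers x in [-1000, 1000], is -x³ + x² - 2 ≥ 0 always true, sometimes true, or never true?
Holds at x = -1: LHS = -(-1)³ + (-1)² - 2 = 0; 0 ≥ 0 — holds
Fails at x = 0: LHS = -0³ + 0² - 2 = -2; -2 ≥ 0 — FAILS
It is satisfied by some integers in the range but not all.

Answer: Sometimes true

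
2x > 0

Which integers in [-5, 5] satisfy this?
Holds for: {1, 2, 3, 4, 5}
Fails for: {-5, -4, -3, -2, -1, 0}

Answer: {1, 2, 3, 4, 5}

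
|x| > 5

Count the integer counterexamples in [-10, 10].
Counterexamples in [-10, 10]: {-5, -4, -3, -2, -1, 0, 1, 2, 3, 4, 5}.

Counting them gives 11 values.

Answer: 11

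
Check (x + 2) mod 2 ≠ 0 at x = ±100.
x = 100: LHS = (100 + 2) mod 2 = 102 mod 2 = 0; 0 ≠ 0 — FAILS
x = -100: LHS = ((-100) + 2) mod 2 = (-98) mod 2 = 0; 0 ≠ 0 — FAILS

Answer: No, fails for both x = 100 and x = -100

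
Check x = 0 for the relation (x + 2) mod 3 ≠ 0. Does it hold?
x = 0: LHS = (0 + 2) mod 3 = 2 mod 3 = 2; 2 ≠ 0 — holds

The relation is satisfied at x = 0.

Answer: Yes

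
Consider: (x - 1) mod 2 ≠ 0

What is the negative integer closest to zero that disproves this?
Testing negative integers from -1 downward:
x = -1: LHS = ((-1) - 1) mod 2 = (-2) mod 2 = 0; 0 ≠ 0 — FAILS  ← closest negative counterexample to 0

Answer: x = -1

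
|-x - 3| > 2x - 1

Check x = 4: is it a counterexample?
Substitute x = 4 into the relation:
x = 4: LHS = |-4 - 3| = |-7| = 7, RHS = 2·4 - 1 = 7; 7 > 7 — FAILS

Since the claim fails at x = 4, this value is a counterexample.

Answer: Yes, x = 4 is a counterexample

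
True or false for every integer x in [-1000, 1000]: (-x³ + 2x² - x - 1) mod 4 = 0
The claim fails at x = 0:
x = 0: LHS = (-0³ + 2·0² - 0 - 1) mod 4 = (-1) mod 4 = 3; 3 = 0 — FAILS

Because a single integer refutes it, the statement is false.

Answer: False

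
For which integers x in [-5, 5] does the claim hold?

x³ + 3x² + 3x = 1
Track d = LHS − RHS over the integers in [-5, 5]. Equality would need d = 0, but d changes sign only between consecutive integers, jumping over 0:
x = 0: LHS = 0³ + 3·0² + 3·0 = 0; 0 = 1 — FAILS  (d = -1)
x = 1: LHS = 1³ + 3·1² + 3·1 = 7; 7 = 1 — FAILS  (d = 6)
Away from these crossings d keeps a constant sign, and checking every integer in [-5, 5] confirms d ≠ 0 throughout. Hence the two sides are never equal, so the claimed relation (=) fails for every integer in [-5, 5].

Answer: None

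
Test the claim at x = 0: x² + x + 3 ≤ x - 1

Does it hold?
x = 0: LHS = 0² + 0 + 3 = 3, RHS = 0 - 1 = -1; 3 ≤ -1 — FAILS

The relation fails at x = 0, so x = 0 is a counterexample.

Answer: No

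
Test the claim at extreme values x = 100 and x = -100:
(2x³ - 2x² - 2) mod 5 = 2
x = 100: LHS = (2·100³ - 2·100² - 2) mod 5 = 1979998 mod 5 = 3; 3 = 2 — FAILS
x = -100: LHS = (2·(-100)³ - 2·(-100)² - 2) mod 5 = (-2020002) mod 5 = 3; 3 = 2 — FAILS

Answer: No, fails for both x = 100 and x = -100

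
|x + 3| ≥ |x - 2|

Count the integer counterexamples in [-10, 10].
Counterexamples in [-10, 10]: {-10, -9, -8, -7, -6, -5, -4, -3, -2, -1}.

Counting them gives 10 values.

Answer: 10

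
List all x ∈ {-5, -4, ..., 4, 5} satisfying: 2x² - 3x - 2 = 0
Holds for: {2}
Fails for: {-5, -4, -3, -2, -1, 0, 1, 3, 4, 5}

Answer: {2}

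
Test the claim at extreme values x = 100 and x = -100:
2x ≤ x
x = 100: LHS = 2·100 = 200; 200 ≤ 100 — FAILS
x = -100: LHS = 2·(-100) = -200; -200 ≤ -100 — holds

Answer: Partially: fails for x = 100, holds for x = -100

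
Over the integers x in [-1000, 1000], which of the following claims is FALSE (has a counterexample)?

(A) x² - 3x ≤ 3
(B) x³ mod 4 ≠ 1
(A) x = -1: LHS = (-1)² - 3·(-1) = 4; 4 ≤ 3 — FAILS
(B) x = 1: LHS = (1³) mod 4 = 1 mod 4 = 1; 1 ≠ 1 — FAILS

Answer: Both A and B are false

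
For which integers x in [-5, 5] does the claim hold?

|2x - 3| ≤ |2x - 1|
Holds for: {1, 2, 3, 4, 5}
Fails for: {-5, -4, -3, -2, -1, 0}

Answer: {1, 2, 3, 4, 5}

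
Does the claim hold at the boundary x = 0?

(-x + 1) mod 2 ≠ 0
x = 0: LHS = (-0 + 1) mod 2 = 1 mod 2 = 1; 1 ≠ 0 — holds

The relation is satisfied at x = 0.

Answer: Yes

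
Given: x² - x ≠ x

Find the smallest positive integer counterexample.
Testing positive integers:
x = 1: LHS = 1² - 1 = 0; 0 ≠ 1 — holds
x = 2: LHS = 2² - 2 = 2; 2 ≠ 2 — FAILS  ← smallest positive counterexample

Answer: x = 2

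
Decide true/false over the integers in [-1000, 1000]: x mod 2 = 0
The claim fails at x = 1:
x = 1: LHS = 1 mod 2 = 1; 1 = 0 — FAILS

Because a single integer refutes it, the statement is false.

Answer: False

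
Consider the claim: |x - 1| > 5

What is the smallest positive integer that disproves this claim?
Testing positive integers:
x = 1: LHS = |1 - 1| = |0| = 0; 0 > 5 — FAILS  ← smallest positive counterexample

Answer: x = 1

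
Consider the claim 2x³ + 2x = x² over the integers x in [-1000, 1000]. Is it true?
The claim fails at x = 1:
x = 1: LHS = 2·1³ + 2·1 = 4, RHS = 1² = 1; 4 = 1 — FAILS

Because a single integer refutes it, the statement is false.

Answer: False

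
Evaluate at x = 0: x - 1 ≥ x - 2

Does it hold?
x = 0: LHS = 0 - 1 = -1, RHS = 0 - 2 = -2; -1 ≥ -2 — holds

The relation is satisfied at x = 0.

Answer: Yes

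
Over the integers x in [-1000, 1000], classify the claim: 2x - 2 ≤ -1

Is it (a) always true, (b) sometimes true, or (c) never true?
Holds at x = 0: LHS = 2·0 - 2 = -2; -2 ≤ -1 — holds
Fails at x = 1: LHS = 2·1 - 2 = 0; 0 ≤ -1 — FAILS
It is satisfied by some integers in the range but not all.

Answer: Sometimes true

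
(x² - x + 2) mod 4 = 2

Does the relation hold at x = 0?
x = 0: LHS = (0² - 0 + 2) mod 4 = 2 mod 4 = 2; 2 = 2 — holds

The relation is satisfied at x = 0.

Answer: Yes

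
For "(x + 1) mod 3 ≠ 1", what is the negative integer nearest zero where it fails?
Testing negative integers from -1 downward:
x = -1: LHS = ((-1) + 1) mod 3 = 0 mod 3 = 0; 0 ≠ 1 — holds
x = -2: LHS = ((-2) + 1) mod 3 = (-1) mod 3 = 2; 2 ≠ 1 — holds
x = -3: LHS = ((-3) + 1) mod 3 = (-2) mod 3 = 1; 1 ≠ 1 — FAILS  ← closest negative counterexample to 0

Answer: x = -3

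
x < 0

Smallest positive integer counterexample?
Testing positive integers:
x = 1: 1 < 0 — FAILS  ← smallest positive counterexample

Answer: x = 1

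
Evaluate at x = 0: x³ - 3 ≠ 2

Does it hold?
x = 0: LHS = 0³ - 3 = -3; -3 ≠ 2 — holds

The relation is satisfied at x = 0.

Answer: Yes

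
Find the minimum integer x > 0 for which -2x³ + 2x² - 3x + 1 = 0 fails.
Testing positive integers:
x = 1: LHS = -2·1³ + 2·1² - 3·1 + 1 = -2; -2 = 0 — FAILS  ← smallest positive counterexample

Answer: x = 1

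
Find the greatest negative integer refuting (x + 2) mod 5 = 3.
Testing negative integers from -1 downward:
x = -1: LHS = ((-1) + 2) mod 5 = 1 mod 5 = 1; 1 = 3 — FAILS  ← closest negative counterexample to 0

Answer: x = -1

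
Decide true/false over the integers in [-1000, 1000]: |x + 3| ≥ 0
An absolute value is never negative, so the left side is ≥ 0 for every x, while the right side is 0. Tightest case in [-1000, 1000] is x = -3:
x = -3: LHS = |(-3) + 3| = |0| = 0; 0 ≥ 0 — holds
Hence LHS − RHS is never negative, i.e. LHS ≥ RHS throughout, so the relation holds for every integer in [-1000, 1000].

No counterexample exists.

Answer: True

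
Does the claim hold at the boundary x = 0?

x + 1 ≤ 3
x = 0: LHS = 0 + 1 = 1; 1 ≤ 3 — holds

The relation is satisfied at x = 0.

Answer: Yes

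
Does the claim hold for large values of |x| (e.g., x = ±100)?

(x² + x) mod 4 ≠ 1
x = 100: LHS = (100² + 100) mod 4 = 10100 mod 4 = 0; 0 ≠ 1 — holds
x = -100: LHS = ((-100)² + (-100)) mod 4 = 9900 mod 4 = 0; 0 ≠ 1 — holds

Answer: Yes, holds for both x = 100 and x = -100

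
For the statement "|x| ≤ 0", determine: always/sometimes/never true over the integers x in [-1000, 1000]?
Holds at x = 0: LHS = |0| = 0; 0 ≤ 0 — holds
Fails at x = 1: LHS = |1| = 1; 1 ≤ 0 — FAILS
It is satisfied by some integers in the range but not all.

Answer: Sometimes true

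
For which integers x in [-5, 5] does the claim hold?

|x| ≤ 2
Holds for: {-2, -1, 0, 1, 2}
Fails for: {-5, -4, -3, 3, 4, 5}

Answer: {-2, -1, 0, 1, 2}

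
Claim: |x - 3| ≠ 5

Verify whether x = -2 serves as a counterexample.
Substitute x = -2 into the relation:
x = -2: LHS = |(-2) - 3| = |-5| = 5; 5 ≠ 5 — FAILS

Since the claim fails at x = -2, this value is a counterexample.

Answer: Yes, x = -2 is a counterexample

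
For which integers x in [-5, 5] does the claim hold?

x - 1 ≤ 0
Holds for: {-5, -4, -3, -2, -1, 0, 1}
Fails for: {2, 3, 4, 5}

Answer: {-5, -4, -3, -2, -1, 0, 1}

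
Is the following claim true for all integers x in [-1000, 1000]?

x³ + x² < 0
The claim fails at x = 0:
x = 0: LHS = 0³ + 0² = 0; 0 < 0 — FAILS

Because a single integer refutes it, the statement is false.

Answer: False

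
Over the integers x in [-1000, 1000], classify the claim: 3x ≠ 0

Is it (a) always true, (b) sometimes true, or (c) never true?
Holds at x = 1: LHS = 3·1 = 3; 3 ≠ 0 — holds
Fails at x = 0: LHS = 3·0 = 0; 0 ≠ 0 — FAILS
It is satisfied by some integers in the range but not all.

Answer: Sometimes true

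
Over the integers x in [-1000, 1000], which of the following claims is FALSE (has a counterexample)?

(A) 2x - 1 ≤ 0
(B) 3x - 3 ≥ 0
(A) x = 1: LHS = 2·1 - 1 = 1; 1 ≤ 0 — FAILS
(B) x = 0: LHS = 3·0 - 3 = -3; -3 ≥ 0 — FAILS

Answer: Both A and B are false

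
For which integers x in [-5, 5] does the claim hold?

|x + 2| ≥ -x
Holds for: {-1, 0, 1, 2, 3, 4, 5}
Fails for: {-5, -4, -3, -2}

Answer: {-1, 0, 1, 2, 3, 4, 5}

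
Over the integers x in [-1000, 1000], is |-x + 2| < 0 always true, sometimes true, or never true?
An absolute value is never negative, so the left side is ≥ 0 for every x, while the right side is 0. Tightest case in [-1000, 1000] is x = 2:
x = 2: LHS = |-2 + 2| = |0| = 0; 0 < 0 — FAILS
Hence LHS − RHS is never negative, i.e. LHS ≥ RHS throughout, so the claimed relation (<) fails for every integer in [-1000, 1000].

No integer in the range satisfies it.

Answer: Never true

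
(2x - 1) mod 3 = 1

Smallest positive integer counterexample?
Testing positive integers:
x = 1: LHS = (2·1 - 1) mod 3 = 1 mod 3 = 1; 1 = 1 — holds
x = 2: LHS = (2·2 - 1) mod 3 = 3 mod 3 = 0; 0 = 1 — FAILS  ← smallest positive counterexample

Answer: x = 2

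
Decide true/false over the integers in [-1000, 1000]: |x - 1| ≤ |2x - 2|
Over all integers in [-1000, 1000], LHS − RHS is largest at x = 1, where it equals 0:
x = 1: LHS = |1 - 1| = |0| = 0, RHS = |2·1 - 2| = |0| = 0; 0 ≤ 0 — holds
At the ends of the range:
x = -1000: LHS = |(-1000) - 1| = |-1001| = 1001, RHS = |2·(-1000) - 2| = |-2002| = 2002; 1001 ≤ 2002 — holds
x = 1000: LHS = |1000 - 1| = |999| = 999, RHS = |2·1000 - 2| = |1998| = 1998; 999 ≤ 1998 — holds
Hence LHS − RHS is never positive, i.e. LHS ≤ RHS throughout, so the relation holds for every integer in [-1000, 1000].

No counterexample exists.

Answer: True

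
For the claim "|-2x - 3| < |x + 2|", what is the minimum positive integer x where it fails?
Testing positive integers:
x = 1: LHS = |-2·1 - 3| = |-5| = 5, RHS = |1 + 2| = |3| = 3; 5 < 3 — FAILS  ← smallest positive counterexample

Answer: x = 1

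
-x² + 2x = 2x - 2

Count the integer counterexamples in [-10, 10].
Counterexamples in [-10, 10]: {-10, -9, -8, -7, -6, -5, -4, -3, -2, -1, 0, 1, 2, 3, 4, 5, 6, 7, 8, 9, 10}.

Counting them gives 21 values.

Answer: 21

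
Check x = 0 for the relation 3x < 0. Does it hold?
x = 0: LHS = 3·0 = 0; 0 < 0 — FAILS

The relation fails at x = 0, so x = 0 is a counterexample.

Answer: No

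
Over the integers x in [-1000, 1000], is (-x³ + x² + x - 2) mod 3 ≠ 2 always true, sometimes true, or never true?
Holds at x = 0: LHS = (-0³ + 0² + 0 - 2) mod 3 = (-2) mod 3 = 1; 1 ≠ 2 — holds
Fails at x = 1: LHS = (-1³ + 1² + 1 - 2) mod 3 = (-1) mod 3 = 2; 2 ≠ 2 — FAILS
It is satisfied by some integers in the range but not all.

Answer: Sometimes true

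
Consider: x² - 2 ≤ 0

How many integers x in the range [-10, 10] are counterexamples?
Counterexamples in [-10, 10]: {-10, -9, -8, -7, -6, -5, -4, -3, -2, 2, 3, 4, 5, 6, 7, 8, 9, 10}.

Counting them gives 18 values.

Answer: 18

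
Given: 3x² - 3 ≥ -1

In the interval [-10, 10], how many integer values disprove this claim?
Counterexamples in [-10, 10]: {0}.

Counting them gives 1 values.

Answer: 1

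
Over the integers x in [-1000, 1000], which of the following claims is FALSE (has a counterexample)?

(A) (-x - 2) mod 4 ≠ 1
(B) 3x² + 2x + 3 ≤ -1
(A) x = 1: LHS = (-1 - 2) mod 4 = (-3) mod 4 = 1; 1 ≠ 1 — FAILS
(B) x = 0: LHS = 3·0² + 2·0 + 3 = 3; 3 ≤ -1 — FAILS

Answer: Both A and B are false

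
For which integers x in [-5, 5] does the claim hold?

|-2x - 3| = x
Over all integers in [-5, 5], LHS − RHS is always positive; it is smallest at x = -1, where it equals 2:
x = -1: LHS = |-2·(-1) - 3| = |-1| = 1; 1 = -1 — FAILS
At the ends of the range:
x = -5: LHS = |-2·(-5) - 3| = |7| = 7; 7 = -5 — FAILS
x = 5: LHS = |-2·5 - 3| = |-13| = 13; 13 = 5 — FAILS
Hence LHS − RHS is never 0, i.e. the two sides are never equal, so the claimed relation (=) fails for every integer in [-5, 5].

Answer: None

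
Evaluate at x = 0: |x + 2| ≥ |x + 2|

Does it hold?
x = 0: LHS = |0 + 2| = |2| = 2, RHS = |0 + 2| = |2| = 2; 2 ≥ 2 — holds

The relation is satisfied at x = 0.

Answer: Yes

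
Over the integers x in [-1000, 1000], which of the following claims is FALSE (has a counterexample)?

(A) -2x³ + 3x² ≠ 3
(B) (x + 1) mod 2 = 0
(A) Track d = LHS − RHS over the integers in [-1000, 1000]. Equality would need d = 0, but d changes sign only between consecutive integers, jumping over 0:
x = -1: LHS = -2·(-1)³ + 3·(-1)² = 5; 5 ≠ 3 — holds  (d = 2)
x = 0: LHS = -2·0³ + 3·0² = 0; 0 ≠ 3 — holds  (d = -3)
Away from these crossings d keeps a constant sign, and checking every integer in [-1000, 1000] confirms d ≠ 0 throughout. Hence the two sides are never equal, so the relation holds for every integer in [-1000, 1000].

(B) x = 0: LHS = (0 + 1) mod 2 = 1 mod 2 = 1; 1 = 0 — FAILS

Only (B) has a counterexample.

Answer: B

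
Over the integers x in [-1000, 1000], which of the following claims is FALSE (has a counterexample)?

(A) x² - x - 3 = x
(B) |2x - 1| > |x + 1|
(A) x = 0: LHS = 0² - 0 - 3 = -3; -3 = 0 — FAILS
(B) x = 0: LHS = |2·0 - 1| = |-1| = 1, RHS = |0 + 1| = |1| = 1; 1 > 1 — FAILS

Answer: Both A and B are false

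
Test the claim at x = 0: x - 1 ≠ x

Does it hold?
x = 0: LHS = 0 - 1 = -1; -1 ≠ 0 — holds

The relation is satisfied at x = 0.

Answer: Yes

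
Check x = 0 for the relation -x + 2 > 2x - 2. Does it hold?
x = 0: LHS = -0 + 2 = 2, RHS = 2·0 - 2 = -2; 2 > -2 — holds

The relation is satisfied at x = 0.

Answer: Yes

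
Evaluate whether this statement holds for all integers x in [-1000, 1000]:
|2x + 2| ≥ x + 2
The claim fails at x = -1:
x = -1: LHS = |2·(-1) + 2| = |0| = 0, RHS = (-1) + 2 = 1; 0 ≥ 1 — FAILS

Because a single integer refutes it, the statement is false.

Answer: False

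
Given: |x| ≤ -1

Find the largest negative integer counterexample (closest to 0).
Testing negative integers from -1 downward:
x = -1: LHS = |-1| = 1; 1 ≤ -1 — FAILS  ← closest negative counterexample to 0

Answer: x = -1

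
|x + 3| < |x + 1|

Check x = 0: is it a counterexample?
Substitute x = 0 into the relation:
x = 0: LHS = |0 + 3| = |3| = 3, RHS = |0 + 1| = |1| = 1; 3 < 1 — FAILS

Since the claim fails at x = 0, this value is a counterexample.

Answer: Yes, x = 0 is a counterexample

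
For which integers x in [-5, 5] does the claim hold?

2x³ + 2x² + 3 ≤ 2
Holds for: {-5, -4, -3, -2}
Fails for: {-1, 0, 1, 2, 3, 4, 5}

Answer: {-5, -4, -3, -2}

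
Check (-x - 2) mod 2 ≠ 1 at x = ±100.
x = 100: LHS = (-100 - 2) mod 2 = (-102) mod 2 = 0; 0 ≠ 1 — holds
x = -100: LHS = (-(-100) - 2) mod 2 = 98 mod 2 = 0; 0 ≠ 1 — holds

Answer: Yes, holds for both x = 100 and x = -100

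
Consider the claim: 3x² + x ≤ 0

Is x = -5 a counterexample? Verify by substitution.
Substitute x = -5 into the relation:
x = -5: LHS = 3·(-5)² + (-5) = 70; 70 ≤ 0 — FAILS

Since the claim fails at x = -5, this value is a counterexample.

Answer: Yes, x = -5 is a counterexample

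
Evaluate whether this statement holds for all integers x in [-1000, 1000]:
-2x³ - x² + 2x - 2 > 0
The claim fails at x = 0:
x = 0: LHS = -2·0³ - 0² + 2·0 - 2 = -2; -2 > 0 — FAILS

Because a single integer refutes it, the statement is false.

Answer: False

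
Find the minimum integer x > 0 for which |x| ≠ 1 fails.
Testing positive integers:
x = 1: LHS = |1| = 1; 1 ≠ 1 — FAILS  ← smallest positive counterexample

Answer: x = 1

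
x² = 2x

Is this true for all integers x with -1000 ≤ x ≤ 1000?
The claim fails at x = 1:
x = 1: LHS = 1² = 1, RHS = 2·1 = 2; 1 = 2 — FAILS

Because a single integer refutes it, the statement is false.

Answer: False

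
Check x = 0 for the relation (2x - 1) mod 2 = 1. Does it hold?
x = 0: LHS = (2·0 - 1) mod 2 = (-1) mod 2 = 1; 1 = 1 — holds

The relation is satisfied at x = 0.

Answer: Yes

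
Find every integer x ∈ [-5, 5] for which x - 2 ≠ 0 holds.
Holds for: {-5, -4, -3, -2, -1, 0, 1, 3, 4, 5}
Fails for: {2}

Answer: {-5, -4, -3, -2, -1, 0, 1, 3, 4, 5}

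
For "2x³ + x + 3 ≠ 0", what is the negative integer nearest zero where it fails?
Testing negative integers from -1 downward:
x = -1: LHS = 2·(-1)³ + (-1) + 3 = 0; 0 ≠ 0 — FAILS  ← closest negative counterexample to 0

Answer: x = -1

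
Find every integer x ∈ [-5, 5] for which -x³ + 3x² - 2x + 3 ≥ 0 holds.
Holds for: {-5, -4, -3, -2, -1, 0, 1, 2}
Fails for: {3, 4, 5}

Answer: {-5, -4, -3, -2, -1, 0, 1, 2}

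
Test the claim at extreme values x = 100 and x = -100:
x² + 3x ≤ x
x = 100: LHS = 100² + 3·100 = 10300; 10300 ≤ 100 — FAILS
x = -100: LHS = (-100)² + 3·(-100) = 9700; 9700 ≤ -100 — FAILS

Answer: No, fails for both x = 100 and x = -100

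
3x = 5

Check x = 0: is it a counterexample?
Substitute x = 0 into the relation:
x = 0: LHS = 3·0 = 0; 0 = 5 — FAILS

Since the claim fails at x = 0, this value is a counterexample.

Answer: Yes, x = 0 is a counterexample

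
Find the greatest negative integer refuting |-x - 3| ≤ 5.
Testing negative integers from -1 downward:
(x = -1 through x = -3 all satisfy the relation; showing from x = -4.)
x = -4: LHS = |-(-4) - 3| = |1| = 1; 1 ≤ 5 — holds
x = -5: LHS = |-(-5) - 3| = |2| = 2; 2 ≤ 5 — holds
x = -6: LHS = |-(-6) - 3| = |3| = 3; 3 ≤ 5 — holds
x = -7: LHS = |-(-7) - 3| = |4| = 4; 4 ≤ 5 — holds
x = -8: LHS = |-(-8) - 3| = |5| = 5; 5 ≤ 5 — holds
x = -9: LHS = |-(-9) - 3| = |6| = 6; 6 ≤ 5 — FAILS  ← closest negative counterexample to 0

Answer: x = -9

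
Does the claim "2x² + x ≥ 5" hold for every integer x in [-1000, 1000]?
The claim fails at x = 0:
x = 0: LHS = 2·0² + 0 = 0; 0 ≥ 5 — FAILS

Because a single integer refutes it, the statement is false.

Answer: False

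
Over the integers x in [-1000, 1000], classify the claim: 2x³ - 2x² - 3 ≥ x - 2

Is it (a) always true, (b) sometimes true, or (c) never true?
Holds at x = 2: LHS = 2·2³ - 2·2² - 3 = 5, RHS = 2 - 2 = 0; 5 ≥ 0 — holds
Fails at x = 0: LHS = 2·0³ - 2·0² - 3 = -3, RHS = 0 - 2 = -2; -3 ≥ -2 — FAILS
It is satisfied by some integers in the range but not all.

Answer: Sometimes true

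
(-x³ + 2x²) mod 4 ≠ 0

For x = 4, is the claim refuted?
Substitute x = 4 into the relation:
x = 4: LHS = (-4³ + 2·4²) mod 4 = (-32) mod 4 = 0; 0 ≠ 0 — FAILS

Since the claim fails at x = 4, this value is a counterexample.

Answer: Yes, x = 4 is a counterexample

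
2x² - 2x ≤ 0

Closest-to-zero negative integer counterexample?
Testing negative integers from -1 downward:
x = -1: LHS = 2·(-1)² - 2·(-1) = 4; 4 ≤ 0 — FAILS  ← closest negative counterexample to 0

Answer: x = -1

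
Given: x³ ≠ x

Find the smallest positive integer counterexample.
Testing positive integers:
x = 1: LHS = 1³ = 1; 1 ≠ 1 — FAILS  ← smallest positive counterexample

Answer: x = 1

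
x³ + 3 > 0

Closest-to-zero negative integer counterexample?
Testing negative integers from -1 downward:
x = -1: LHS = (-1)³ + 3 = 2; 2 > 0 — holds
x = -2: LHS = (-2)³ + 3 = -5; -5 > 0 — FAILS  ← closest negative counterexample to 0

Answer: x = -2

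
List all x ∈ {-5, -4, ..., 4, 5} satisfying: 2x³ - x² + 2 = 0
Track d = LHS − RHS over the integers in [-5, 5]. Equality would need d = 0, but d changes sign only between consecutive integers, jumping over 0:
x = -1: LHS = 2·(-1)³ - (-1)² + 2 = -1; -1 = 0 — FAILS  (d = -1)
x = 0: LHS = 2·0³ - 0² + 2 = 2; 2 = 0 — FAILS  (d = 2)
Away from these crossings d keeps a constant sign, and checking every integer in [-5, 5] confirms d ≠ 0 throughout. Hence the two sides are never equal, so the claimed relation (=) fails for every integer in [-5, 5].

Answer: None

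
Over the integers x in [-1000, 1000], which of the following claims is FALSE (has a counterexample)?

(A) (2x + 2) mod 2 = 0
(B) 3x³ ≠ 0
(A) For a polynomial with integer coefficients, its value mod 2 depends only on x mod 2, so it suffices to check one representative of each residue class, x = 0, 1:
x = 0: LHS = (2·0 + 2) mod 2 = 2 mod 2 = 0; 0 = 0 — holds
x = 1: LHS = (2·1 + 2) mod 2 = 4 mod 2 = 0; 0 = 0 — holds
The relation holds in every residue class, so the relation holds for every integer in [-1000, 1000].

(B) x = 0: LHS = 3·0³ = 0; 0 ≠ 0 — FAILS

Only (B) has a counterexample.

Answer: B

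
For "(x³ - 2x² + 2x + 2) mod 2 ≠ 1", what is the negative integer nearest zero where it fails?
Testing negative integers from -1 downward:
x = -1: LHS = ((-1)³ - 2·(-1)² + 2·(-1) + 2) mod 2 = (-3) mod 2 = 1; 1 ≠ 1 — FAILS  ← closest negative counterexample to 0

Answer: x = -1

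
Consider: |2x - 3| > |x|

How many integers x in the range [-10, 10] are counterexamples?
Counterexamples in [-10, 10]: {1, 2, 3}.

Counting them gives 3 values.

Answer: 3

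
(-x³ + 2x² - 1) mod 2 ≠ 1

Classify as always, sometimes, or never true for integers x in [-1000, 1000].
Holds at x = 1: LHS = (-1³ + 2·1² - 1) mod 2 = 0 mod 2 = 0; 0 ≠ 1 — holds
Fails at x = 0: LHS = (-0³ + 2·0² - 1) mod 2 = (-1) mod 2 = 1; 1 ≠ 1 — FAILS
It is satisfied by some integers in the range but not all.

Answer: Sometimes true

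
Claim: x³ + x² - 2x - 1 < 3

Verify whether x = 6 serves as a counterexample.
Substitute x = 6 into the relation:
x = 6: LHS = 6³ + 6² - 2·6 - 1 = 239; 239 < 3 — FAILS

Since the claim fails at x = 6, this value is a counterexample.

Answer: Yes, x = 6 is a counterexample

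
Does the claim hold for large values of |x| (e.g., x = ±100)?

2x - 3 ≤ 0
x = 100: LHS = 2·100 - 3 = 197; 197 ≤ 0 — FAILS
x = -100: LHS = 2·(-100) - 3 = -203; -203 ≤ 0 — holds

Answer: Partially: fails for x = 100, holds for x = -100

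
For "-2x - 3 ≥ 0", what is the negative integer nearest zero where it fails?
Testing negative integers from -1 downward:
x = -1: LHS = -2·(-1) - 3 = -1; -1 ≥ 0 — FAILS  ← closest negative counterexample to 0

Answer: x = -1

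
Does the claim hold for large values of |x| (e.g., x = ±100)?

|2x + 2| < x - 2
x = 100: LHS = |2·100 + 2| = |202| = 202, RHS = 100 - 2 = 98; 202 < 98 — FAILS
x = -100: LHS = |2·(-100) + 2| = |-198| = 198, RHS = (-100) - 2 = -102; 198 < -102 — FAILS

Answer: No, fails for both x = 100 and x = -100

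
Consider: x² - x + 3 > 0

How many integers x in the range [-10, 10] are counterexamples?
Over all integers in [-10, 10], LHS − RHS is smallest at x = 0, where it equals 3:
x = 0: LHS = 0² - 0 + 3 = 3; 3 > 0 — holds
At the ends of the range:
x = -10: LHS = (-10)² - (-10) + 3 = 113; 113 > 0 — holds
x = 10: LHS = 10² - 10 + 3 = 93; 93 > 0 — holds
Hence LHS − RHS is never zero or negative, i.e. LHS > RHS throughout, so the relation holds for every integer in [-10, 10].

No counterexample appears in that range.

Answer: 0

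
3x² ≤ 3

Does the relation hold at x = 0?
x = 0: LHS = 3·0² = 0; 0 ≤ 3 — holds

The relation is satisfied at x = 0.

Answer: Yes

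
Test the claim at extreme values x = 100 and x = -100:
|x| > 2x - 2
x = 100: LHS = |100| = 100, RHS = 2·100 - 2 = 198; 100 > 198 — FAILS
x = -100: LHS = |-100| = 100, RHS = 2·(-100) - 2 = -202; 100 > -202 — holds

Answer: Partially: fails for x = 100, holds for x = -100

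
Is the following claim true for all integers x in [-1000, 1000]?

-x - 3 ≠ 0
The claim fails at x = -3:
x = -3: LHS = -(-3) - 3 = 0; 0 ≠ 0 — FAILS

Because a single integer refutes it, the statement is false.

Answer: False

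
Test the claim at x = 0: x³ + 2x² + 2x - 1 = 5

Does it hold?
x = 0: LHS = 0³ + 2·0² + 2·0 - 1 = -1; -1 = 5 — FAILS

The relation fails at x = 0, so x = 0 is a counterexample.

Answer: No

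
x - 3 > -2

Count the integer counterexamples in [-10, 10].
Counterexamples in [-10, 10]: {-10, -9, -8, -7, -6, -5, -4, -3, -2, -1, 0, 1}.

Counting them gives 12 values.

Answer: 12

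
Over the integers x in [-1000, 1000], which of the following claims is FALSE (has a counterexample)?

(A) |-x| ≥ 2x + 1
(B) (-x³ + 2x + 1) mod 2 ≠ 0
(A) x = 0: LHS = |-0| = |0| = 0, RHS = 2·0 + 1 = 1; 0 ≥ 1 — FAILS
(B) x = 1: LHS = (-1³ + 2·1 + 1) mod 2 = 2 mod 2 = 0; 0 ≠ 0 — FAILS

Answer: Both A and B are false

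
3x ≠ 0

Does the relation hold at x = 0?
x = 0: LHS = 3·0 = 0; 0 ≠ 0 — FAILS

The relation fails at x = 0, so x = 0 is a counterexample.

Answer: No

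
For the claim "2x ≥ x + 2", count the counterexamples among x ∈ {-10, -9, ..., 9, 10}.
Counterexamples in [-10, 10]: {-10, -9, -8, -7, -6, -5, -4, -3, -2, -1, 0, 1}.

Counting them gives 12 values.

Answer: 12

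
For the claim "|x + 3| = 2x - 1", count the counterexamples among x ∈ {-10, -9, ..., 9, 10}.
Counterexamples in [-10, 10]: {-10, -9, -8, -7, -6, -5, -4, -3, -2, -1, 0, 1, 2, 3, 5, 6, 7, 8, 9, 10}.

Counting them gives 20 values.

Answer: 20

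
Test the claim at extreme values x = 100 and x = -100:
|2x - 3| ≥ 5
x = 100: LHS = |2·100 - 3| = |197| = 197; 197 ≥ 5 — holds
x = -100: LHS = |2·(-100) - 3| = |-203| = 203; 203 ≥ 5 — holds

Answer: Yes, holds for both x = 100 and x = -100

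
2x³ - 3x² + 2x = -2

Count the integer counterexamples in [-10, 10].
Counterexamples in [-10, 10]: {-10, -9, -8, -7, -6, -5, -4, -3, -2, -1, 0, 1, 2, 3, 4, 5, 6, 7, 8, 9, 10}.

Counting them gives 21 values.

Answer: 21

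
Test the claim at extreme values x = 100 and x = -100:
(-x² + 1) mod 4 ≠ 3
x = 100: LHS = (-100² + 1) mod 4 = (-9999) mod 4 = 1; 1 ≠ 3 — holds
x = -100: LHS = (-(-100)² + 1) mod 4 = (-9999) mod 4 = 1; 1 ≠ 3 — holds

Answer: Yes, holds for both x = 100 and x = -100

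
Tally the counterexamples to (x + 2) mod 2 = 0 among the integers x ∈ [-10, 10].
Counterexamples in [-10, 10]: {-9, -7, -5, -3, -1, 1, 3, 5, 7, 9}.

Counting them gives 10 values.

Answer: 10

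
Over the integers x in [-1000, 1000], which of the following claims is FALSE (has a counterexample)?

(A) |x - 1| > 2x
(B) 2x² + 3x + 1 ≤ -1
(A) x = 1: LHS = |1 - 1| = |0| = 0, RHS = 2·1 = 2; 0 > 2 — FAILS
(B) x = 0: LHS = 2·0² + 3·0 + 1 = 1; 1 ≤ -1 — FAILS

Answer: Both A and B are false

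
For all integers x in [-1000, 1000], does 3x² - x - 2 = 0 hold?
The claim fails at x = 0:
x = 0: LHS = 3·0² - 0 - 2 = -2; -2 = 0 — FAILS

Because a single integer refutes it, the statement is false.

Answer: False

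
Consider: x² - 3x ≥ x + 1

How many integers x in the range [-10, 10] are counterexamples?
Counterexamples in [-10, 10]: {0, 1, 2, 3, 4}.

Counting them gives 5 values.

Answer: 5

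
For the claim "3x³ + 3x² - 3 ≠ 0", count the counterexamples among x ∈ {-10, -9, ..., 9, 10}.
Track d = LHS − RHS over the integers in [-10, 10]. Equality would need d = 0, but d changes sign only between consecutive integers, jumping over 0:
x = 0: LHS = 3·0³ + 3·0² - 3 = -3; -3 ≠ 0 — holds  (d = -3)
x = 1: LHS = 3·1³ + 3·1² - 3 = 3; 3 ≠ 0 — holds  (d = 3)
Away from these crossings d keeps a constant sign, and checking every integer in [-10, 10] confirms d ≠ 0 throughout. Hence the two sides are never equal, so the relation holds for every integer in [-10, 10].

No counterexample appears in that range.

Answer: 0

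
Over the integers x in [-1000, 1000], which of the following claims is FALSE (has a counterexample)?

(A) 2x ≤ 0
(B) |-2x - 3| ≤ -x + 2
(A) x = 1: LHS = 2·1 = 2; 2 ≤ 0 — FAILS
(B) x = 0: LHS = |-2·0 - 3| = |-3| = 3, RHS = -0 + 2 = 2; 3 ≤ 2 — FAILS

Answer: Both A and B are false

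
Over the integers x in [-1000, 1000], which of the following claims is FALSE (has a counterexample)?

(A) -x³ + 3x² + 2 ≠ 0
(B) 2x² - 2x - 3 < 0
(A) Track d = LHS − RHS over the integers in [-1000, 1000]. Equality would need d = 0, but d changes sign only between consecutive integers, jumping over 0:
x = 3: LHS = -3³ + 3·3² + 2 = 2; 2 ≠ 0 — holds  (d = 2)
x = 4: LHS = -4³ + 3·4² + 2 = -14; -14 ≠ 0 — holds  (d = -14)
Away from these crossings d keeps a constant sign, and checking every integer in [-1000, 1000] confirms d ≠ 0 throughout. Hence the two sides are never equal, so the relation holds for every integer in [-1000, 1000].

(B) x = -1: LHS = 2·(-1)² - 2·(-1) - 3 = 1; 1 < 0 — FAILS

Only (B) has a counterexample.

Answer: B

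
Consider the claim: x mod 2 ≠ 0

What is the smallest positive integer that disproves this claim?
Testing positive integers:
x = 1: LHS = 1 mod 2 = 1; 1 ≠ 0 — holds
x = 2: LHS = 2 mod 2 = 0; 0 ≠ 0 — FAILS  ← smallest positive counterexample

Answer: x = 2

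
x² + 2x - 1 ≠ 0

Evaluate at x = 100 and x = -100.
x = 100: LHS = 100² + 2·100 - 1 = 10199; 10199 ≠ 0 — holds
x = -100: LHS = (-100)² + 2·(-100) - 1 = 9799; 9799 ≠ 0 — holds

Answer: Yes, holds for both x = 100 and x = -100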